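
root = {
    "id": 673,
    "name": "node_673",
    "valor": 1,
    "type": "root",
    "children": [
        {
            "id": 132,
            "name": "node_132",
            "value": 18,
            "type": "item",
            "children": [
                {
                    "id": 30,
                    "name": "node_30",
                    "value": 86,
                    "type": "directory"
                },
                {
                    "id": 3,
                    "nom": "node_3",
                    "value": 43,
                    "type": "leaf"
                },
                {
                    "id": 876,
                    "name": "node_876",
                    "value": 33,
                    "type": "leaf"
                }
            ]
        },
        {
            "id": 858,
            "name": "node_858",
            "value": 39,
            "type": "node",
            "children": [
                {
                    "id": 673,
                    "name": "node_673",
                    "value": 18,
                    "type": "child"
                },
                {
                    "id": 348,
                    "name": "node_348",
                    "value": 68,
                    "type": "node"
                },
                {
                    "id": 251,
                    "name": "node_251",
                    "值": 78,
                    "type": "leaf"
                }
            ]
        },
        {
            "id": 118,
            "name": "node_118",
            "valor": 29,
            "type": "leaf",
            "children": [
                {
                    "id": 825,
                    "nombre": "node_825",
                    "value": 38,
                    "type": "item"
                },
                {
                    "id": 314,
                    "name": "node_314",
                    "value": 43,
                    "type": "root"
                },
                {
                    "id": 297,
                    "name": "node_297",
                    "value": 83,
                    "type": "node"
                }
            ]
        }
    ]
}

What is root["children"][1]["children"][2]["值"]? 78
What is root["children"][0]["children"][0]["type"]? "directory"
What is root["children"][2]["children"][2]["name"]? "node_297"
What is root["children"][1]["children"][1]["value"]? 68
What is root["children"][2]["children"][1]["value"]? 43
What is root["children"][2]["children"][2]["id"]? 297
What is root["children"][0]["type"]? "item"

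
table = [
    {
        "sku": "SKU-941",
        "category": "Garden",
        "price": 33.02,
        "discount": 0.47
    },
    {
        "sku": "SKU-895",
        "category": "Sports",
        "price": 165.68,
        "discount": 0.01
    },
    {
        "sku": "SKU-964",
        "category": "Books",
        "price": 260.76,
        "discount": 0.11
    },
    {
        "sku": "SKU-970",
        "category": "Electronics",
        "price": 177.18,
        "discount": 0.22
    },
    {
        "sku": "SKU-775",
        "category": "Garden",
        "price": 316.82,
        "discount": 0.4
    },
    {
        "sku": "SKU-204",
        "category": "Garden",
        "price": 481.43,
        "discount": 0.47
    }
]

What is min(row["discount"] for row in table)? 0.01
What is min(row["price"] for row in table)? 33.02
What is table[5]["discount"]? 0.47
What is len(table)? 6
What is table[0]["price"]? 33.02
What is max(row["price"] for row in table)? 481.43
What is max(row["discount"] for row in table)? 0.47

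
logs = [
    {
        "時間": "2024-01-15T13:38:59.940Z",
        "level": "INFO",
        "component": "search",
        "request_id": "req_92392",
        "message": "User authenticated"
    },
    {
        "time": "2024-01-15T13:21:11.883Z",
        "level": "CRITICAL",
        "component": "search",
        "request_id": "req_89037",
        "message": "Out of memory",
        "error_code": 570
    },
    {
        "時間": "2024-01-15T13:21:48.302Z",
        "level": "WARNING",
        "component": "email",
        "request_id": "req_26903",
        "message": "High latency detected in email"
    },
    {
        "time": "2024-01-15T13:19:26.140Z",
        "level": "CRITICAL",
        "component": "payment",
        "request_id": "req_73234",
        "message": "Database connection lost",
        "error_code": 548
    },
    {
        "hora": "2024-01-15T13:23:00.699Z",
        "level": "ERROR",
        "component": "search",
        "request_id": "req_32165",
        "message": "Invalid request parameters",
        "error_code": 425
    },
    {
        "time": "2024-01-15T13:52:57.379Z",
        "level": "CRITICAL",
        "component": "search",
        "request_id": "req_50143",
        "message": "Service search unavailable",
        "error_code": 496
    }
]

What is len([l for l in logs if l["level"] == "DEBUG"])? 0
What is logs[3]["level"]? "CRITICAL"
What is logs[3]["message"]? "Database connection lost"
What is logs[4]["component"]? "search"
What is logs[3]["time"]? "2024-01-15T13:19:26.140Z"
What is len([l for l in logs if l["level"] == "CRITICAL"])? 3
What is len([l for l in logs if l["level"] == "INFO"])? 1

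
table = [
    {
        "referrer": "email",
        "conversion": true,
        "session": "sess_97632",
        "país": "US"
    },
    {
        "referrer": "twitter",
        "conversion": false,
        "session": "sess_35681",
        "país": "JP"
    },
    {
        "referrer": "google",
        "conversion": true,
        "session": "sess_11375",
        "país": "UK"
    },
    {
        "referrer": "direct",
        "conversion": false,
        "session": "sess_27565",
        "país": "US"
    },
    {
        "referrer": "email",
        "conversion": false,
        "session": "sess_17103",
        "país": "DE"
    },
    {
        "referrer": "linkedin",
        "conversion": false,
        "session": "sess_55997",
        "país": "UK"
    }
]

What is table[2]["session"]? "sess_11375"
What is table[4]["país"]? "DE"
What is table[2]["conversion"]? True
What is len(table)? 6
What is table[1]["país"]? "JP"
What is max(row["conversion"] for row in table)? True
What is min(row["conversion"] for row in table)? False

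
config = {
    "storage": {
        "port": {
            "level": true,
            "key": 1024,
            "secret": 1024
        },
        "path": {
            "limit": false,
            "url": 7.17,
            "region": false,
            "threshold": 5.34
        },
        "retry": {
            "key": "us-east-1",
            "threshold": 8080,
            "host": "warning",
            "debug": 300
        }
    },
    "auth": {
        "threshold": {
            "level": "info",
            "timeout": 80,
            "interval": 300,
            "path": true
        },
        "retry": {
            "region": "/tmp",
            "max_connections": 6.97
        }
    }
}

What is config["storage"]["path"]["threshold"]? 5.34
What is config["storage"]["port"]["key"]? 1024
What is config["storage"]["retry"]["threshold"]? 8080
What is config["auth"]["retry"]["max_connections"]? 6.97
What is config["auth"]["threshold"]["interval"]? 300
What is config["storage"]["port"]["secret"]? 1024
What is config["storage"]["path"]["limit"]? False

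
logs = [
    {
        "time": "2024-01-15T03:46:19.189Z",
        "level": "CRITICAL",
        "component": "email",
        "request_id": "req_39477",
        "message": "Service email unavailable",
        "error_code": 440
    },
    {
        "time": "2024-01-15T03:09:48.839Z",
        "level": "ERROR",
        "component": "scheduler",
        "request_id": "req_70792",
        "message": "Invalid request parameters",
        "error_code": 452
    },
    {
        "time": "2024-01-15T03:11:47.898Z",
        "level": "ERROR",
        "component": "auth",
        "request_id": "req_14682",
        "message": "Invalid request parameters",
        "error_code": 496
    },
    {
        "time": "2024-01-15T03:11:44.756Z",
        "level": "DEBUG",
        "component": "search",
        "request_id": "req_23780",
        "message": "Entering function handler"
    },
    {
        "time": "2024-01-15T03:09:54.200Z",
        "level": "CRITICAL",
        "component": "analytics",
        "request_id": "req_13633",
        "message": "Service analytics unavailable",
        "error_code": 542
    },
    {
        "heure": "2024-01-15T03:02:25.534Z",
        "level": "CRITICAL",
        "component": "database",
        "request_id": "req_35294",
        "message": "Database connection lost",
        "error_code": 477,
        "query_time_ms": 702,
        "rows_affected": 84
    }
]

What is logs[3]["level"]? "DEBUG"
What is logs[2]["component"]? "auth"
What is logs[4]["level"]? "CRITICAL"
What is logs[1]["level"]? "ERROR"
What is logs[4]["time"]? "2024-01-15T03:09:54.200Z"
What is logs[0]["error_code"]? 440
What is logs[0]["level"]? "CRITICAL"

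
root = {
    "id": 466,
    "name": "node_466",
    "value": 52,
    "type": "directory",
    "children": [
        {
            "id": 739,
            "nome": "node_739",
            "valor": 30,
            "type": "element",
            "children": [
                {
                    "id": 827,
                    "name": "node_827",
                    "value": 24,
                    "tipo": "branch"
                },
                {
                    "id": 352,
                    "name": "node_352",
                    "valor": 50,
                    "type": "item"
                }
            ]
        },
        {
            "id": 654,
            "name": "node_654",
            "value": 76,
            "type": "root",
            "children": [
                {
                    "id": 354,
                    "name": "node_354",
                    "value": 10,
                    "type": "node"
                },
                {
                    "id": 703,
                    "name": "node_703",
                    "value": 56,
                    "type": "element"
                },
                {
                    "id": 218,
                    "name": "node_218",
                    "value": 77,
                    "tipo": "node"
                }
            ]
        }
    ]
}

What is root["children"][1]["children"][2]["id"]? 218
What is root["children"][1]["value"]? 76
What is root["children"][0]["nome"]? "node_739"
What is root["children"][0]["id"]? 739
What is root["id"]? 466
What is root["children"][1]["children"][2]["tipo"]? "node"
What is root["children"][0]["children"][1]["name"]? "node_352"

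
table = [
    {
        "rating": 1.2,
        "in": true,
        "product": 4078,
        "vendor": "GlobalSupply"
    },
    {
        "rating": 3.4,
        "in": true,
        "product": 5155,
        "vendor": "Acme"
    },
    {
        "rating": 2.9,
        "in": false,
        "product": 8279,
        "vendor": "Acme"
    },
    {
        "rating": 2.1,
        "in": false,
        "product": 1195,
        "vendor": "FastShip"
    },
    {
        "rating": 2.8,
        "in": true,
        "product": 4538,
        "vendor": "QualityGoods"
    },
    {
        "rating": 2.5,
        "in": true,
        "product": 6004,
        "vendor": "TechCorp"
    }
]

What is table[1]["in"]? True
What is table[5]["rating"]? 2.5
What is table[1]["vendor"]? "Acme"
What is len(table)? 6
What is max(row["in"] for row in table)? True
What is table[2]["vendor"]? "Acme"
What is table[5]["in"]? True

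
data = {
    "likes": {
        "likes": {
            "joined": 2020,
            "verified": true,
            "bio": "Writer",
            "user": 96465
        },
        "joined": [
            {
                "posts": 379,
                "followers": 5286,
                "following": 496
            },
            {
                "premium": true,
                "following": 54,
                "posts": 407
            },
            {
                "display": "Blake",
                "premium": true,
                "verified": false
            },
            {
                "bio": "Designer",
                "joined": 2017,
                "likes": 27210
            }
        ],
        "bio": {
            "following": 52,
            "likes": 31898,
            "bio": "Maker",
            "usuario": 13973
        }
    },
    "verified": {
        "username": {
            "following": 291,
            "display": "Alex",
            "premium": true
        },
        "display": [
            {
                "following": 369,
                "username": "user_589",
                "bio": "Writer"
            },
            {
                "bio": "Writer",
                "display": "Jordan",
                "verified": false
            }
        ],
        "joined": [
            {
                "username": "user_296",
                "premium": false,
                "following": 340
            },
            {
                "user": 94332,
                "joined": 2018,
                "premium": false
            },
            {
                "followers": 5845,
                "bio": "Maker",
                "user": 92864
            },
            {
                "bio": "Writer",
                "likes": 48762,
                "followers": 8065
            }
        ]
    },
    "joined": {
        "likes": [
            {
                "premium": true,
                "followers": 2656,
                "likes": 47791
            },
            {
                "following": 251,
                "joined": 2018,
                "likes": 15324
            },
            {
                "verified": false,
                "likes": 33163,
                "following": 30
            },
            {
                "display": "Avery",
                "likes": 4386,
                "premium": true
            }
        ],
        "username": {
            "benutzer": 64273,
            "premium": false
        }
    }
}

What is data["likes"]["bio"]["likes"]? 31898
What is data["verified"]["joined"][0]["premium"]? False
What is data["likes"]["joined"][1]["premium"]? True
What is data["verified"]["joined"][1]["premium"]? False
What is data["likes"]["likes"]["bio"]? "Writer"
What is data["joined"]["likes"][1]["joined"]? 2018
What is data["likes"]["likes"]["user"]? 96465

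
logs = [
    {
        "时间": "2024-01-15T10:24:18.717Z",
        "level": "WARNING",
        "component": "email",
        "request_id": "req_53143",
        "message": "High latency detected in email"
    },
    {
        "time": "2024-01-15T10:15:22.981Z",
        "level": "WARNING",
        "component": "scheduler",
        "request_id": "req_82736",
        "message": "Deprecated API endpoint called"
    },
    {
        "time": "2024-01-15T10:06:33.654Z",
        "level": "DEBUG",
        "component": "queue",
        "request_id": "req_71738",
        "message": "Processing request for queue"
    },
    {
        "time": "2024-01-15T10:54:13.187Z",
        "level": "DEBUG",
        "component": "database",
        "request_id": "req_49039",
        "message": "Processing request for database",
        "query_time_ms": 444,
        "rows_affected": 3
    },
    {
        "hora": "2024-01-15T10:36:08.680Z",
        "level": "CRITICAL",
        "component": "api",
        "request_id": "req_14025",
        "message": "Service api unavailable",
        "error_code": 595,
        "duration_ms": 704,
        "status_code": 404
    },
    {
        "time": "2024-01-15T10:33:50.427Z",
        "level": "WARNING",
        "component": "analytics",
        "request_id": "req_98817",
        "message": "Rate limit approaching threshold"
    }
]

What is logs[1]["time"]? "2024-01-15T10:15:22.981Z"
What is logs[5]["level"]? "WARNING"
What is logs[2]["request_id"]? "req_71738"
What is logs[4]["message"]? "Service api unavailable"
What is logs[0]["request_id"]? "req_53143"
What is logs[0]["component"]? "email"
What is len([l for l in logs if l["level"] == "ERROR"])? 0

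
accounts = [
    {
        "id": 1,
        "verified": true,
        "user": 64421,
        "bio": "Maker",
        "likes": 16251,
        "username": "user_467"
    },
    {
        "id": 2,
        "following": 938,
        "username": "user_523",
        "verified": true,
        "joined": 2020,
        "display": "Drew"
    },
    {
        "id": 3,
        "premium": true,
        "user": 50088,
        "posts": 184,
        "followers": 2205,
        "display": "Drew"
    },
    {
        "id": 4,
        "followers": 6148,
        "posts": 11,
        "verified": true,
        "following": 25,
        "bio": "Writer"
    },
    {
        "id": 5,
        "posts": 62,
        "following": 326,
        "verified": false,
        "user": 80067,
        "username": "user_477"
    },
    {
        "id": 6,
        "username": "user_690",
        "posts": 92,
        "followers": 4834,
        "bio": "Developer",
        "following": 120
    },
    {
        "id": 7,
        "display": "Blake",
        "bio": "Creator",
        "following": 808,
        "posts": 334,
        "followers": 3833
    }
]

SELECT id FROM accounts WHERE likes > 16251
[]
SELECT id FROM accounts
[1, 2, 3, 4, 5, 6, 7]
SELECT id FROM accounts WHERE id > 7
[]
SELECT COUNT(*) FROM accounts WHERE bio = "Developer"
1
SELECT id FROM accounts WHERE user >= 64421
[1, 5]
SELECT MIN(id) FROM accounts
1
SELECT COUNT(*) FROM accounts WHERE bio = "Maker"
1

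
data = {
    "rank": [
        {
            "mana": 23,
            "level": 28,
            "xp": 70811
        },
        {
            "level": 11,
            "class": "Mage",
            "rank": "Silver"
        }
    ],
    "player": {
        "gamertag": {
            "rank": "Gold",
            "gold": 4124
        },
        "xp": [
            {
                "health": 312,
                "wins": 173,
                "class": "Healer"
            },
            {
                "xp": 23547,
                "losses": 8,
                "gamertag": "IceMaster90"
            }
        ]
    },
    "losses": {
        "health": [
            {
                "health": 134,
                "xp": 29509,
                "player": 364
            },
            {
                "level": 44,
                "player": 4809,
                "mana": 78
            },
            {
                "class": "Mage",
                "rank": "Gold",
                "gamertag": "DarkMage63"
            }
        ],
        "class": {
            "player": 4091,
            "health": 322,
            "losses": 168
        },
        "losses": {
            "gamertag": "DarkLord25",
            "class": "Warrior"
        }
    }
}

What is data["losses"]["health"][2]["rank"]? "Gold"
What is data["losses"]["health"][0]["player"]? 364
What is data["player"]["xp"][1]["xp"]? 23547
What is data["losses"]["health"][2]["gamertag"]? "DarkMage63"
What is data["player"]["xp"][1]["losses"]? 8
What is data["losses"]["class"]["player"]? 4091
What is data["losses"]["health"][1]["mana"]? 78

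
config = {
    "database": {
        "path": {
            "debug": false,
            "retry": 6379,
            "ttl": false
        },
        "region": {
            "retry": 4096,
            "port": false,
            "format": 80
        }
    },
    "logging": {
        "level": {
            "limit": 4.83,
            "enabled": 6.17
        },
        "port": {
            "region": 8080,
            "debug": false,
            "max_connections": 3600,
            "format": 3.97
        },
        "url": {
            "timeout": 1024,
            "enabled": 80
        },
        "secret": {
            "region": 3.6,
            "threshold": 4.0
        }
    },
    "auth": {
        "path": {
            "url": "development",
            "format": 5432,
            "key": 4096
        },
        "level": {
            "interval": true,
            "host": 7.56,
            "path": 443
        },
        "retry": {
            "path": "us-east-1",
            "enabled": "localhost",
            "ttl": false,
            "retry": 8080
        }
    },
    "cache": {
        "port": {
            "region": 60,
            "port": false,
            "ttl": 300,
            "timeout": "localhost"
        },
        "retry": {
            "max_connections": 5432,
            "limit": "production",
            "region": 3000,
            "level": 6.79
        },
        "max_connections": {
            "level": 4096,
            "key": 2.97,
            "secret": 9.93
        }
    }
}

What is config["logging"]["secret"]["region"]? 3.6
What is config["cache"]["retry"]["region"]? 3000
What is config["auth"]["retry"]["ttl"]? False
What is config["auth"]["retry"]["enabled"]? "localhost"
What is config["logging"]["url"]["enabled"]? 80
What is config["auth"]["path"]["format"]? 5432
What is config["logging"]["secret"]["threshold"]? 4.0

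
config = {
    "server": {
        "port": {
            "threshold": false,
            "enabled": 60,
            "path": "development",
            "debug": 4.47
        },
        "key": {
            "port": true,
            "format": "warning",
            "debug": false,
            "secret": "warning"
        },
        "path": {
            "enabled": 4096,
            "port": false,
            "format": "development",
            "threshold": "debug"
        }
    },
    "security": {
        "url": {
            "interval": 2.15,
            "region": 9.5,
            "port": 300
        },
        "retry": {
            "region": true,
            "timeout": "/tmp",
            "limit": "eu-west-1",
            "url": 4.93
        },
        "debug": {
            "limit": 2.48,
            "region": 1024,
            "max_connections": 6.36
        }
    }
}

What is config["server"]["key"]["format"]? "warning"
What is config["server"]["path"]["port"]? False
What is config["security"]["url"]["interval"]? 2.15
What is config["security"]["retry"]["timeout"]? "/tmp"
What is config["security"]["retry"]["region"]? True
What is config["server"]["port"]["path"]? "development"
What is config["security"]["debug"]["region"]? 1024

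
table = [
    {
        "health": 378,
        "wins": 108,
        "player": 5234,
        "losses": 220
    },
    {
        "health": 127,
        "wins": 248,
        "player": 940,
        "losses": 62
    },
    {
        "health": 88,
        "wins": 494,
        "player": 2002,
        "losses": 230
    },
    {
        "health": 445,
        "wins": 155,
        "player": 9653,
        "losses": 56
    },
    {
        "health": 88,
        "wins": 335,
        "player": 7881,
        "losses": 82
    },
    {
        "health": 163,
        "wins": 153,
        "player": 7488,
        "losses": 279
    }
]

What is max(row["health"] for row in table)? 445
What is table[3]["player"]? 9653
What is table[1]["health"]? 127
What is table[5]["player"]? 7488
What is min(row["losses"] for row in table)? 56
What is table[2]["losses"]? 230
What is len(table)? 6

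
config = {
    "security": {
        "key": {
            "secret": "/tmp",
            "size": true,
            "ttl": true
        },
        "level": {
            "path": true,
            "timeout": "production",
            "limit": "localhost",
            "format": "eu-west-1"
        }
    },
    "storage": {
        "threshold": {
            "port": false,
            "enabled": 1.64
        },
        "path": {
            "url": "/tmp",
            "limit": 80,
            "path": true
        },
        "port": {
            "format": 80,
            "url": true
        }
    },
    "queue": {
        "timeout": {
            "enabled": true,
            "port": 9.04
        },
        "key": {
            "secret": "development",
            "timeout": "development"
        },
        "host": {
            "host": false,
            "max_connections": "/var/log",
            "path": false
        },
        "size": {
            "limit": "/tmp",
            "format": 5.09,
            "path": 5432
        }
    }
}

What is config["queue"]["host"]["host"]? False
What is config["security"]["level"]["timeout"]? "production"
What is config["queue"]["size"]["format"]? 5.09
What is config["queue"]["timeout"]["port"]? 9.04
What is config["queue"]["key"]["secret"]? "development"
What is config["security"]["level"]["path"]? True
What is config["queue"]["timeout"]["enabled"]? True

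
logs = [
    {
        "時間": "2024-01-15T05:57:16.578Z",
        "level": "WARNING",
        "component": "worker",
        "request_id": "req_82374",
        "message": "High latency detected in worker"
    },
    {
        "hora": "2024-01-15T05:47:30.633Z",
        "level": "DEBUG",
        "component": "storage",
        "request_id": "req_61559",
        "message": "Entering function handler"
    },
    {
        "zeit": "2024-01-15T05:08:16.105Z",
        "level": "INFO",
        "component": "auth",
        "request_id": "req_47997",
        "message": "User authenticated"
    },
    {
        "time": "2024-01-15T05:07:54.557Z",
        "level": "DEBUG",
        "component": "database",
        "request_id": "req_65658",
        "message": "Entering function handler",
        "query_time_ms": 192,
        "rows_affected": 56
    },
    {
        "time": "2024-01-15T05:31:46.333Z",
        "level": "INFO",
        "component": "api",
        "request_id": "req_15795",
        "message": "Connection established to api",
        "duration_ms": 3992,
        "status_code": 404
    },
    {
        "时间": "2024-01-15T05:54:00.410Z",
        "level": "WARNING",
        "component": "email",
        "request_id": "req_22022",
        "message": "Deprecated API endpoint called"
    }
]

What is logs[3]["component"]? "database"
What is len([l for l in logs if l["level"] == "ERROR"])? 0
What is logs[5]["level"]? "WARNING"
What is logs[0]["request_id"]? "req_82374"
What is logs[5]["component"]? "email"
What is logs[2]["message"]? "User authenticated"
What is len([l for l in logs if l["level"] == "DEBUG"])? 2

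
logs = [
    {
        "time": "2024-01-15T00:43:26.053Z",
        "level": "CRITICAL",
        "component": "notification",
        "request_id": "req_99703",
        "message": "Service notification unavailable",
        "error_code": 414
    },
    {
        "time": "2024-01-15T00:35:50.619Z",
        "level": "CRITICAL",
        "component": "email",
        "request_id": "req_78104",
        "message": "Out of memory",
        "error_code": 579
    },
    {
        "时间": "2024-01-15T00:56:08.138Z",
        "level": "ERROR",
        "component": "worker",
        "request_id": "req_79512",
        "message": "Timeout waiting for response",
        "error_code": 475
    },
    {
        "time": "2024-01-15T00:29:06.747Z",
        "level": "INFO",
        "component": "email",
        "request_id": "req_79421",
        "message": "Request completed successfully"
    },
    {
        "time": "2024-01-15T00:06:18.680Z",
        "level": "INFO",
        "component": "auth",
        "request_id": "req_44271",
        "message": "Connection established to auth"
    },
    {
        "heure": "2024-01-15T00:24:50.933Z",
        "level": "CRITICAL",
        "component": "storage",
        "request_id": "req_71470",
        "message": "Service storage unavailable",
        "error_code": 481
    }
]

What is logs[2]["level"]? "ERROR"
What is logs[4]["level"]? "INFO"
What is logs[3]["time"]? "2024-01-15T00:29:06.747Z"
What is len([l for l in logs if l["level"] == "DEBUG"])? 0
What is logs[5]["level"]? "CRITICAL"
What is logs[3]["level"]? "INFO"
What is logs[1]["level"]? "CRITICAL"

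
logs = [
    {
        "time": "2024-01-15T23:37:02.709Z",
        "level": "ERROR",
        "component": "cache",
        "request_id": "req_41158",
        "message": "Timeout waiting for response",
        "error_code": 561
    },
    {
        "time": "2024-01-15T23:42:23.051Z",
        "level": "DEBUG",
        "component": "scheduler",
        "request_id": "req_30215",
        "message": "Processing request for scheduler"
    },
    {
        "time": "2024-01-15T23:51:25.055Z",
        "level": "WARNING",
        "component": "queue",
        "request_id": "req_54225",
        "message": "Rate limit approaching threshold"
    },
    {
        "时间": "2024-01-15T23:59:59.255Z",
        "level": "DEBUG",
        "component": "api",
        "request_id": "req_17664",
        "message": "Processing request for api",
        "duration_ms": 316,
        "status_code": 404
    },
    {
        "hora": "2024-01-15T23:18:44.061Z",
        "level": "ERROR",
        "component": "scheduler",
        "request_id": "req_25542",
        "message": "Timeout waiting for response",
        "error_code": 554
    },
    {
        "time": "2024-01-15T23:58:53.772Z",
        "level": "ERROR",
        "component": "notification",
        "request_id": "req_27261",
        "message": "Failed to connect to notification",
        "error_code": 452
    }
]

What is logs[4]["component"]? "scheduler"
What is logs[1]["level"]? "DEBUG"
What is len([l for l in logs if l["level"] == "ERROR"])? 3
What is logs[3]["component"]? "api"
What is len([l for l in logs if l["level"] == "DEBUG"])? 2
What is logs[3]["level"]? "DEBUG"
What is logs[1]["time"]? "2024-01-15T23:42:23.051Z"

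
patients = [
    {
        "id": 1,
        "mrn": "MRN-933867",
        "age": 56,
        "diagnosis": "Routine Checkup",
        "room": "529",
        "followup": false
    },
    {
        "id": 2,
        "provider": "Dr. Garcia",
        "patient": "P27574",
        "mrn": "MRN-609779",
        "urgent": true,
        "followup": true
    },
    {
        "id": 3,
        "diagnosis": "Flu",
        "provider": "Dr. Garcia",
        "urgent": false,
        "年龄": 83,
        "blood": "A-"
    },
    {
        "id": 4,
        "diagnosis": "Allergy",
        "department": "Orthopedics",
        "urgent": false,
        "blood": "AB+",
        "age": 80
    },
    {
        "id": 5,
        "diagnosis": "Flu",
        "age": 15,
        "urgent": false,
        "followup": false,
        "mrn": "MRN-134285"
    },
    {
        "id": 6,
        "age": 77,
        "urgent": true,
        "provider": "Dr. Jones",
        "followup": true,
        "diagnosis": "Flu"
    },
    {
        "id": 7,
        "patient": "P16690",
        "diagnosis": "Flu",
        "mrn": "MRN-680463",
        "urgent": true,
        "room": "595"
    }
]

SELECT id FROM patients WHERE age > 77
[4]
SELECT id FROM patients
[1, 2, 3, 4, 5, 6, 7]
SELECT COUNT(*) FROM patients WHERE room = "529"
1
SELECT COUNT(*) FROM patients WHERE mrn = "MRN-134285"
1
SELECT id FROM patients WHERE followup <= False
[1, 5]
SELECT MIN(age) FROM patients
15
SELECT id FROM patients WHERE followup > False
[2, 6]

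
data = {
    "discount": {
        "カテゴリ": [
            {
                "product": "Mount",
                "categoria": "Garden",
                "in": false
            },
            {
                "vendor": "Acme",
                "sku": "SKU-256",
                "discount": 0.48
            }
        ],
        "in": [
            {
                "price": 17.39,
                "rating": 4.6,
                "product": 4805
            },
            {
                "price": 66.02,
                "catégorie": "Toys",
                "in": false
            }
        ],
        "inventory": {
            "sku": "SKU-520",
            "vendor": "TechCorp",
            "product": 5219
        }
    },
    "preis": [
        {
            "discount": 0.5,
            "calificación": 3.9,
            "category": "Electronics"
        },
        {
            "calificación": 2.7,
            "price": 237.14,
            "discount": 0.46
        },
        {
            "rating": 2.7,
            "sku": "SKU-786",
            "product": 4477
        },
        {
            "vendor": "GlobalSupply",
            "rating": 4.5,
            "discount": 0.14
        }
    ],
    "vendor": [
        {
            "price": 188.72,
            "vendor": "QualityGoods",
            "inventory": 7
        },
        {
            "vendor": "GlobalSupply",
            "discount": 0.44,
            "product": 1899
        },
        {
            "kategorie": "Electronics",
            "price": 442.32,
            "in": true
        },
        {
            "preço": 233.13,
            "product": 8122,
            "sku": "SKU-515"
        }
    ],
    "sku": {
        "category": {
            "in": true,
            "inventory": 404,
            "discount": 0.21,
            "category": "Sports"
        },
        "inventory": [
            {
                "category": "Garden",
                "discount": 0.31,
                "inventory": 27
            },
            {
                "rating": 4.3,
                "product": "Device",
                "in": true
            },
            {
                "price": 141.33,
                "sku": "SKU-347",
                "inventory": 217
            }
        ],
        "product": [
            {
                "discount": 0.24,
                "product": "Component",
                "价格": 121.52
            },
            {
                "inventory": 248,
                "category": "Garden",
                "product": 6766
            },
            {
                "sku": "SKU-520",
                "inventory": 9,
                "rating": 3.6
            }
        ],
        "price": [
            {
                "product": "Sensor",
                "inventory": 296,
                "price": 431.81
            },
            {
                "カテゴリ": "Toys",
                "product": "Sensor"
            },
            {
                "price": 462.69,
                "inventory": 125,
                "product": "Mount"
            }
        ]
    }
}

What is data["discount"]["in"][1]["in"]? False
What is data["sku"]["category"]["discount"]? 0.21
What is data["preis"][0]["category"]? "Electronics"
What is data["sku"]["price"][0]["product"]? "Sensor"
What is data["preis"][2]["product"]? 4477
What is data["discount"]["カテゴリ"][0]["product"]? "Mount"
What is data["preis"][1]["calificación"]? 2.7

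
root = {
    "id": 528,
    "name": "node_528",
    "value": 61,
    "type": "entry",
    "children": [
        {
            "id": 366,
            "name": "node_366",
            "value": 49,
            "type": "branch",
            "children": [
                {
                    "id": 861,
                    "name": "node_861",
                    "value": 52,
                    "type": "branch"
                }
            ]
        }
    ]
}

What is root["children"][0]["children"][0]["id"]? 861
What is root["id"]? 528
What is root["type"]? "entry"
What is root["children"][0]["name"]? "node_366"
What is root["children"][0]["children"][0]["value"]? 52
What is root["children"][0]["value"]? 49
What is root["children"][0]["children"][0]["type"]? "branch"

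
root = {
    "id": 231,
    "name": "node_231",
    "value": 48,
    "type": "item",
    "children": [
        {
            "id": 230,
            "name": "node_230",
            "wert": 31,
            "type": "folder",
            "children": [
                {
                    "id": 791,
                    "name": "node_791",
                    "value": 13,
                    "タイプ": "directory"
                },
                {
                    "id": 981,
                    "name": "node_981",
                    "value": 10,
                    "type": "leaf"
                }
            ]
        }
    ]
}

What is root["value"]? 48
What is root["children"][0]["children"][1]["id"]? 981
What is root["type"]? "item"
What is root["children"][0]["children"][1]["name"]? "node_981"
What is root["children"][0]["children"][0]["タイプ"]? "directory"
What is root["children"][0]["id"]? 230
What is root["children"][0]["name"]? "node_230"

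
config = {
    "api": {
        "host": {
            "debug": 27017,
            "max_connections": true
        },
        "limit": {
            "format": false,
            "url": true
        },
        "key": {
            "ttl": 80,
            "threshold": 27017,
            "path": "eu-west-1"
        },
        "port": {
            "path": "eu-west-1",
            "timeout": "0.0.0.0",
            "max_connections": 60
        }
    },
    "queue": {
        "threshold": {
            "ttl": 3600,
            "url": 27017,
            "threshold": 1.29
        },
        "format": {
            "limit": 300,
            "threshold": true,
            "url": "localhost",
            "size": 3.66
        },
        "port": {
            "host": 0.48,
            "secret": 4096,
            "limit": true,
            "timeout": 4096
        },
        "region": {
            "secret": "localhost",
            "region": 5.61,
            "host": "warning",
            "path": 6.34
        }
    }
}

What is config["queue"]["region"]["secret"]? "localhost"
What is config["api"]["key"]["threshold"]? 27017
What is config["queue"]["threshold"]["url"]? 27017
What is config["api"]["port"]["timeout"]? "0.0.0.0"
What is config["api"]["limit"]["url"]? True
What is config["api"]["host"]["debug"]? 27017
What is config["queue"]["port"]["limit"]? True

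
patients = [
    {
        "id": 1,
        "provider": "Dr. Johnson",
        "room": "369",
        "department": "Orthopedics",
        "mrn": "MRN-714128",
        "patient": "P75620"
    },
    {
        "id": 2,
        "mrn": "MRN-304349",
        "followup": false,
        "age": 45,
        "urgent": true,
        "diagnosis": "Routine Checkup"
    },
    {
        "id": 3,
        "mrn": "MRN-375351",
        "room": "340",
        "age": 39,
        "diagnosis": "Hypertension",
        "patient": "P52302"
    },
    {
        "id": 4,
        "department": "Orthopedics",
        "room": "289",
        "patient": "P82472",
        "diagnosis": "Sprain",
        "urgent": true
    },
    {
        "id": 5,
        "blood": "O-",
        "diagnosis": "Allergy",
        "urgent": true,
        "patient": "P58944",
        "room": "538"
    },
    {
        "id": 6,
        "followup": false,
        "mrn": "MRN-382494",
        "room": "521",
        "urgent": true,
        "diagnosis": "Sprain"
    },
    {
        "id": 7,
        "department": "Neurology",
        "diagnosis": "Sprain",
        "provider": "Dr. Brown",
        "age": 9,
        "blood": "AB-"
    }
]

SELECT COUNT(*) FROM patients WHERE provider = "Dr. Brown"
1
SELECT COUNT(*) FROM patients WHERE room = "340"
1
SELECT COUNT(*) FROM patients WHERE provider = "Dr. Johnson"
1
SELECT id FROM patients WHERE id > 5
[6, 7]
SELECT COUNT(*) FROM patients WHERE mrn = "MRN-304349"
1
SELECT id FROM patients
[1, 2, 3, 4, 5, 6, 7]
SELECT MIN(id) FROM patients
1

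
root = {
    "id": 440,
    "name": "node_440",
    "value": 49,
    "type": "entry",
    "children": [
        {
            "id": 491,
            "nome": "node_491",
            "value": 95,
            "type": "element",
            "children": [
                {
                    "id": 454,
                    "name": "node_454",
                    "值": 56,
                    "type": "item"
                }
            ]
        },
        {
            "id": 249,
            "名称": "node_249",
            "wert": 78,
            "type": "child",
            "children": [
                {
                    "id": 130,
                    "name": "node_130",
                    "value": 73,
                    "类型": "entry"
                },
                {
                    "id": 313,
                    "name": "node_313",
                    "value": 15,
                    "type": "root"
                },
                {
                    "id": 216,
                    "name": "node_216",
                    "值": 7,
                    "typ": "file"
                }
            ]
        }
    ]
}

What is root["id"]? 440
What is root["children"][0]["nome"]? "node_491"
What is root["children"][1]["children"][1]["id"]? 313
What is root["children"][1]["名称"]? "node_249"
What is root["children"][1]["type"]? "child"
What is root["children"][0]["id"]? 491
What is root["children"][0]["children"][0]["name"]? "node_454"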